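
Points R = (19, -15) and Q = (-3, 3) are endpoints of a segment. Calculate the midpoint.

The midpoint is the point halfway along the segment.
Move half the horizontal distance: 19 + (-3 - 19)/2 = 19 + -22/2 = 8
Move half the vertical distance: -15 + (3 - -15)/2 = -15 + 18/2 = -6
Midpoint = (8, -6)

(8, -6)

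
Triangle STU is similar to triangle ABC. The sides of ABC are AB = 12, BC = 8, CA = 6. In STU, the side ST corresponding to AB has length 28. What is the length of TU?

Since the triangles are similar, the ratio of corresponding sides is constant.
Scale factor k = ST / AB = 28 / 12 = 7/3
TU = k * BC = 7/3 * 8 = 56/3

56/3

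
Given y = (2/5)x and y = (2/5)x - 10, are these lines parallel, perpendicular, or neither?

Slope of line 1: m1 = 2/5
Slope of line 2: m2 = 2/5
Since m1 = m2 = 2/5, the lines are parallel.

Parallel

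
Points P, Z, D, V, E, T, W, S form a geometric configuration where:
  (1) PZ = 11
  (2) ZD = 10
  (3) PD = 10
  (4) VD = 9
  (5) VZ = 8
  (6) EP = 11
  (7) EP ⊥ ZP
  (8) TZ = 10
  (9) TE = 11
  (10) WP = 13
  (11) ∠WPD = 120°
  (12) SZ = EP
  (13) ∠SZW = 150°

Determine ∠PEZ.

Step 1: By the law of cosines on triangle EPZ: EZ² = 11² + 11² − 2·11·11·cos(90°) = 242, so EZ = 11·√2.
Step 2: By the inverse law of cosines on triangle PEZ: cos(∠PEZ) = (11² + (11·√2)² − 11²) / (2·11·11·√2) = 242/342.24 = 0.7071, so ∠PEZ = 45°.

Therefore, the measure of angle ∠PEZ = 45°.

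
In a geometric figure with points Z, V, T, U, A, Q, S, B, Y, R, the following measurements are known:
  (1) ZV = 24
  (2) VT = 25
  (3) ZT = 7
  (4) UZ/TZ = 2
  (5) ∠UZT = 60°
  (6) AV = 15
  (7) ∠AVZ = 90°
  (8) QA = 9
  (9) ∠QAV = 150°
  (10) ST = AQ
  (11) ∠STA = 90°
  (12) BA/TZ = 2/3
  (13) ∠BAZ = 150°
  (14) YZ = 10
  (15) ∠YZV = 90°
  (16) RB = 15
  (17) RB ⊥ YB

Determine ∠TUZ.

From the given relations: UZ = 2·TZ = 2·7 = 14.
Step 1: By the law of cosines on triangle UZT: UT² = 14² + 7² − 2·14·7·cos(60°) = 147, so UT = 7·√3.
Step 2: By the inverse law of cosines on triangle TUZ: cos(∠TUZ) = ((7·√3)² + 14² − 7²) / (2·7·√3·14) = 294/339.48 = 0.866, so ∠TUZ = 30°.

Therefore, the measure of angle ∠TUZ = 30°.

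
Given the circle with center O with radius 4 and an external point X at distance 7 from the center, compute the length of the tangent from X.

The tangent, radius, and line from the external point to the center form a right triangle.
The right angle is where the tangent meets the radius.
By the Pythagorean theorem: tangent² + 4² = 7²
tangent² = 49 - 16 = 33
tangent = sqrt(33)

sqrt(33)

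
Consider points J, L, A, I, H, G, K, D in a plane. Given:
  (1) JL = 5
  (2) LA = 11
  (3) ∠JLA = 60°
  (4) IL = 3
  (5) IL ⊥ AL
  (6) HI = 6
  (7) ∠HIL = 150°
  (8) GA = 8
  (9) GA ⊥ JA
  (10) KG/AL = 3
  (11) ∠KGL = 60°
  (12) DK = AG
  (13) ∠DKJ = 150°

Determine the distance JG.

Step 1: By the law of cosines on triangle JLA: JA² = 5² + 11² − 2·5·11·cos(60°) = 91, so JA = √91.
Step 2: By the law of cosines on triangle JAG: JG² = √91² + 8² − 2·√91·8·cos(90°) = 155, so JG = √155.

Therefore, the length of JG = √155.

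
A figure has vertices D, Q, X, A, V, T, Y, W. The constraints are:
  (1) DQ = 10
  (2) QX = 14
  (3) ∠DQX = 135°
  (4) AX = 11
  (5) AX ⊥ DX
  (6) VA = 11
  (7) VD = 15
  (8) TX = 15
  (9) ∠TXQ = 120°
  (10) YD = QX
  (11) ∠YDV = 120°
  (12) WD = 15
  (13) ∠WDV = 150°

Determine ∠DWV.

Step 1: By the law of cosines on triangle WDV: WV² = 15² + 15² − 2·15·15·cos(150°) = 839.71, so WV ≈ 28.98.
Step 2: By the inverse law of cosines on triangle DWV: cos(∠DWV) = (15² + 28.98² − 15²) / (2·15·28.98) = 839.71/869.33 = 0.9659, so ∠DWV = 15°.

Therefore, the measure of angle ∠DWV = 15°.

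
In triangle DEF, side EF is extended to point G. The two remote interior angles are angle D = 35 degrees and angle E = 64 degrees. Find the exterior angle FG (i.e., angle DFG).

Exterior angle = 35 + 64 = 99 degrees (exterior angle theorem).

99 degrees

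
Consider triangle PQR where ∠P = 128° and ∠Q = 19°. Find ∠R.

By the triangle angle sum property, the three interior angles of any triangle add up to 180°.
We know angle P = 128° and angle Q = 19°, so their sum is 147°.
Therefore angle R = 180° - 147° = 33°.

33 degrees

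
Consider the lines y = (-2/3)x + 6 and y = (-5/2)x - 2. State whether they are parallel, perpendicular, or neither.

Slope of line 1: m1 = -2/3
Slope of line 2: m2 = -5/2
m1 != m2 and m1*m2 = 5/3 != -1. Neither.

Neither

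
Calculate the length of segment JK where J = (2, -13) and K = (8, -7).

d = sqrt((6)^2 + (6)^2) = sqrt(72) = 6*sqrt(2)

6*sqrt(2)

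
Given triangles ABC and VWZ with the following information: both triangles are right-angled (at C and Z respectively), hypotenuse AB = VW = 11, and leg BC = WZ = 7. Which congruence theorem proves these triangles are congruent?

Consider the given information: both triangles are right-angled (at C and Z respectively), hypotenuse AB = VW = 11, and leg BC = WZ = 7
This is not SSS or SAS: SSS requires all three pairs of sides, but we don't have that. SAS requires two sides and the included angle between them.
The correct criterion is HL. The hypotenuse and one leg of two right triangles are equal (Hypotenuse-Leg).

HL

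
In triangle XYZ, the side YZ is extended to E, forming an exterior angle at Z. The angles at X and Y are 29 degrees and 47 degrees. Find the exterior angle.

By the exterior angle theorem, an exterior angle of a triangle equals the sum of the two remote interior angles.
Exterior angle = angle X + angle Y
Exterior angle = 29 + 47 = 76 degrees

76 degrees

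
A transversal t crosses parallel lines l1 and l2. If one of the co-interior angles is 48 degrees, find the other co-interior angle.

Co-interior (same-side interior) angles are between the parallel lines on the same side of the transversal.
Unlike corresponding or alternate interior angles, they are supplementary rather than equal.
So the angle = 180 - 48 = 132 degrees.

132 degrees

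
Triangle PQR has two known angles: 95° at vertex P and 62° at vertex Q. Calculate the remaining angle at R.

By the triangle angle sum property, the three interior angles of any triangle add up to 180°.
We know angle P = 95° and angle Q = 62°, so their sum is 157°.
Therefore angle R = 180° - 157° = 23°.

23 degrees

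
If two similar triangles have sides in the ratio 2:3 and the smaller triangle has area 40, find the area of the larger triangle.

The ratio of areas of similar triangles = (side ratio)^2.
Side ratio = 2:3, so area ratio = 4:9.
Area of the larger triangle / Area of the smaller triangle = 9/4
Area of the larger triangle = 40 * 9/4 = 90

90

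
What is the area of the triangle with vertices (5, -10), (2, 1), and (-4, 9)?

The Shoelace formula computes the area from vertex coordinates by summing cross products.
For vertices (5,-10), (2,1), (-4,9):
Signed sum = 5*1 - 2*-10 + 2*9 - -4*1 + -4*-10 - 5*9
= 25 + 22 + -5 = 42
Area = (1/2)|42| = 21.

21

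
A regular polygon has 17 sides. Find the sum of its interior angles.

The sum of interior angles of an n-sided polygon is (n - 2) * 180.
For n = 17: (17 - 2) * 180 = 15 * 180 = 2700 degrees.

2700 degrees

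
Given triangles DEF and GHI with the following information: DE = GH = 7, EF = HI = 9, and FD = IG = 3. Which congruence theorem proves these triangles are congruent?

The given information provides:
DE = GH = 7, EF = HI = 9, and FD = IG = 3
This matches the SSS congruence theorem.
All three pairs of corresponding sides are equal (Side-Side-Side).

SSS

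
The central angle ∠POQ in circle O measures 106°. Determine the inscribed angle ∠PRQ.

By the inscribed angle theorem, the inscribed angle is half the central angle.
Inscribed angle = 106° / 2 = 53°

53°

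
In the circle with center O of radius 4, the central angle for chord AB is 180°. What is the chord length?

Chord length = 2r sin(θ/2)
= 2 × 4 × sin(180°/2)
= 2 × 4 × sin(90°)
= 8

8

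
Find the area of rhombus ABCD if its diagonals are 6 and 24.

Area = (6 * 24) / 2 = 144 / 2 = 72

72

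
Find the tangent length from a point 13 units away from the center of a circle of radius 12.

Let T be the point of tangency. Then CT ⊥ PT (radius ⊥ tangent).
In right triangle CTP: CP² = CT² + PT²
13² = 12² + PT²
PT² = 25, PT = 5

5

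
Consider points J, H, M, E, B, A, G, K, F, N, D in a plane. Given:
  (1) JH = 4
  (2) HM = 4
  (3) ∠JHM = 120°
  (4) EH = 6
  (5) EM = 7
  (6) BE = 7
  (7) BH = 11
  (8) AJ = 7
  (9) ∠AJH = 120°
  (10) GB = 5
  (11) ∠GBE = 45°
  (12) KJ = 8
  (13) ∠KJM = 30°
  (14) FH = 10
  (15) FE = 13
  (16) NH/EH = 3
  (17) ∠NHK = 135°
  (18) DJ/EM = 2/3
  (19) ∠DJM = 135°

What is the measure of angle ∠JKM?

Step 1: By the law of cosines on triangle JHM: JM² = 4² + 4² − 2·4·4·cos(120°) = 48, so JM = 4·√3.
Step 2: By the law of cosines on triangle KJM: KM² = 8² + (4·√3)² − 2·8·4·√3·cos(30°) = 16, so KM = 4.
Step 3: By the inverse law of cosines on triangle JKM: cos(∠JKM) = (8² + 4² − (4·√3)²) / (2·8·4) = 32/64 = 0.5, so ∠JKM = 60°.

Therefore, the measure of angle ∠JKM = 60°.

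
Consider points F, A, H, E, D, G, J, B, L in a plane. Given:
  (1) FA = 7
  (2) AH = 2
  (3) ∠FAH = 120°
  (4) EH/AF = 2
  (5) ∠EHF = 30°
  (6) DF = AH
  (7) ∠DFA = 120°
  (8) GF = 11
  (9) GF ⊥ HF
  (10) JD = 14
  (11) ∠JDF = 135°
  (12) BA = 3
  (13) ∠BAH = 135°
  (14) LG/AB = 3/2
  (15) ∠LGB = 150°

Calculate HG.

Step 1: By the law of cosines on triangle FAH: FH² = 7² + 2² − 2·7·2·cos(120°) = 67, so FH = √67.
Step 2: By the law of cosines on triangle HFG: HG² = √67² + 11² − 2·√67·11·cos(90°) = 188, so HG = 2·√47.

Therefore, the length of HG = 2·√47.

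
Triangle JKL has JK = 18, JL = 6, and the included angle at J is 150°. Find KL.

When two sides and the included angle are known, the law of cosines gives the third side.
c^2 = a^2 + b^2 - 2ab cos(C) generalizes the Pythagorean theorem to non-right triangles.
Here: KL^2 = 324 + 36 - 216*(-sqrt(3)/2) = 108*sqrt(3) + 360
KL = 6*sqrt(3*sqrt(3) + 10)

6*sqrt(3*sqrt(3) + 10)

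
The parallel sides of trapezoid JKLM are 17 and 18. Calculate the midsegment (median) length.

midsegment = (17 + 18) / 2 = 35 / 2 = 35/2

35/2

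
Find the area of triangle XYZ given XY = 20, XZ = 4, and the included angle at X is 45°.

Area = (1/2)(20)(4) sin(45°) = (1/2)(20)(4)(sqrt(2)/2) = 20*sqrt(2)

20*sqrt(2)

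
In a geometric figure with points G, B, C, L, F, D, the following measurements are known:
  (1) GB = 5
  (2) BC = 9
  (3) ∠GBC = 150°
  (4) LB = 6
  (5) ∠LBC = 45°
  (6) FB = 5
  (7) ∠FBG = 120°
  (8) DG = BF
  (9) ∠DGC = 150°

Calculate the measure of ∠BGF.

Step 1: By the law of cosines on triangle GBF: GF² = 5² + 5² − 2·5·5·cos(120°) = 75, so GF = 5·√3.
Step 2: By the inverse law of cosines on triangle BGF: cos(∠BGF) = (5² + (5·√3)² − 5²) / (2·5·5·√3) = 75/86.6 = 0.866, so ∠BGF = 30°.

Therefore, the measure of angle ∠BGF = 30°.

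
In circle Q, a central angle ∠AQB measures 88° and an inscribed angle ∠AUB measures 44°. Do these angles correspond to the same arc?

By the inscribed angle theorem, if both angles subtend the same arc, the inscribed angle must be half the central angle.
Half of 88° = 44°, which equals the given inscribed angle of 44°.
Therefore, yes, they correspond to the same arc.

Yes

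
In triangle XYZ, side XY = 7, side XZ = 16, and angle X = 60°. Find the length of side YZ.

When two sides and the included angle are known, the law of cosines gives the third side.
c^2 = a^2 + b^2 - 2ab cos(C) generalizes the Pythagorean theorem to non-right triangles.
Here: YZ^2 = 49 + 256 - 224*(1/2) = 193
YZ = sqrt(193)

sqrt(193)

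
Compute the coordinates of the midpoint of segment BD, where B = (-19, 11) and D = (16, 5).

The midpoint is the point halfway along the segment.
Move half the horizontal distance: -19 + (16 - -19)/2 = -19 + 35/2 = -3/2
Move half the vertical distance: 11 + (5 - 11)/2 = 11 + -6/2 = 8
Midpoint = (-3/2, 8)

(-3/2, 8)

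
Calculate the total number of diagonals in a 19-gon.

Each of the 19 vertices connects to 16 non-adjacent vertices via diagonals.
Total connections = 19 × 16 = 304, but each diagonal is counted twice.
Number of diagonals = 304 / 2 = 152.

152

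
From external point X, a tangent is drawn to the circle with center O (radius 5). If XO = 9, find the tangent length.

tangent = √(d² - r²) = √(9² - 5²) = √(81 - 25) = √56 = 2*sqrt(14)

2*sqrt(14)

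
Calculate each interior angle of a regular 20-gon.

Each interior angle of a regular n-gon is (n - 2) * 180 / n.
For n = 20: (20 - 2) * 180 / 20 = 3240/20 = 162 degrees.

162 degrees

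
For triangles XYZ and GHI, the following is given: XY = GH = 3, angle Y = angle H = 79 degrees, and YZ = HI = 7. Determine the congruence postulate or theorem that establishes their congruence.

The given information provides:
XY = GH = 3, angle Y = angle H = 79 degrees, and YZ = HI = 7
This matches the SAS congruence theorem.
Two pairs of corresponding sides and the included angle are equal (Side-Angle-Side).

SAS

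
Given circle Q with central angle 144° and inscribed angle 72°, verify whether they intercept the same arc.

By the inscribed angle theorem, if both angles subtend the same arc, the inscribed angle must be half the central angle.
Half of 144° = 72°, which equals the given inscribed angle of 72°.
Therefore, yes, they correspond to the same arc.

Yes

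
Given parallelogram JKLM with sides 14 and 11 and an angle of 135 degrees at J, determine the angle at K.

In a parallelogram, consecutive angles are supplementary (sum to 180°).
angle K = 180 - angle J
angle K = 180 - 135
angle K = 45 degrees

45 degrees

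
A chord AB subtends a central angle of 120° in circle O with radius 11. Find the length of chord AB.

Drop a perpendicular from the center to the chord, bisecting both the chord and the central angle.
Each half-chord = r sin(θ/2) = 11 sin(60°).
The full chord = 2 × 11 × sin(60°) = 11*sqrt(3).

11*sqrt(3)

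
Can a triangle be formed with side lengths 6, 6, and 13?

Check the triangle inequality: 6 + 6 = 12 ≤ 13.
Since the sum of two sides does not exceed the third, no triangle can be formed.

No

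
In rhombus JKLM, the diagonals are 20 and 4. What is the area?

Area of a rhombus = (d1 * d2) / 2
Area = (20 * 4) / 2
Area = 80 / 2
Area = 40

40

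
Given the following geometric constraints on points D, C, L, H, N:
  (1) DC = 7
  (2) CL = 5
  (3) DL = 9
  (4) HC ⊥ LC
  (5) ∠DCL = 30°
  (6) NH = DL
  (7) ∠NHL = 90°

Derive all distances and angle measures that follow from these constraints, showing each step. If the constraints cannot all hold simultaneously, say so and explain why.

These constraints are not satisfiable: (1), (2) and (3) fix all three sides of triangle DCL, so by the law of cosines cos(∠DCL) = (7² + 5² − 9²) / (2·7·5) = -0.1000, i.e. ∠DCL ≈ 95.74°, which contradicts (5) ∠DCL = 30°. No planar figure meets all of them, so nothing further can be derived.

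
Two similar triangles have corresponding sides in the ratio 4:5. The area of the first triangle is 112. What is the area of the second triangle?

For similar figures, the area ratio equals the square of the side ratio.
Side ratio (the first triangle to the second triangle) = 4:5, so area ratio = 4^2:5^2 = 16:25.
If the area of the first triangle is 112, then the area of the second triangle = 112 * (25/16) = 175.

175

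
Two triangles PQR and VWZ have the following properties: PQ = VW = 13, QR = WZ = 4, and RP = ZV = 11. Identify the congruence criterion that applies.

The given information provides:
PQ = VW = 13, QR = WZ = 4, and RP = ZV = 11
This matches the SSS congruence theorem.
All three pairs of corresponding sides are equal (Side-Side-Side).

SSS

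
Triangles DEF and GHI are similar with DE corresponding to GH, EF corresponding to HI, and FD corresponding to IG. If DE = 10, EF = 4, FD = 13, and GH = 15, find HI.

Since the triangles are similar, the ratio of corresponding sides is constant.
Scale factor k = GH / DE = 15 / 10 = 3/2
HI = k * EF = 3/2 * 4 = 6

6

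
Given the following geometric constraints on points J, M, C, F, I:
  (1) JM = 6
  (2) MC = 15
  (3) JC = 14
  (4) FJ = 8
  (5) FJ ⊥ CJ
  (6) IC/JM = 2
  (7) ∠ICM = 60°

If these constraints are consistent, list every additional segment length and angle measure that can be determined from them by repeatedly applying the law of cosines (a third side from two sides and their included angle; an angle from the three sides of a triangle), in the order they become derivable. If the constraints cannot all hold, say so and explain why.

The constraints are consistent. Derivable facts, in order:
After 1 step:
- CF = 2·√65
- MI = 3·√21
- ∠CJM = 87.61°
- ∠CMJ = 68.83°
- ∠JCM = 23.56°
After 2 steps:
- ∠CFJ = 60.26°
- ∠CIM = 70.89°
- ∠CMI = 49.11°
- ∠FCJ = 29.74°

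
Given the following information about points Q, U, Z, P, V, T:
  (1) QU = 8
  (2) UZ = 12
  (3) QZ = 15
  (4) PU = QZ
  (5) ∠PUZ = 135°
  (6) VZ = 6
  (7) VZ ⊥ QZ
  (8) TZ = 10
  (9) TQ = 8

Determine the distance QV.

Step 1: By the law of cosines on triangle QZV: QV² = 15² + 6² − 2·15·6·cos(90°) = 261, so QV = 3·√29.

Therefore, the length of QV = 3·√29.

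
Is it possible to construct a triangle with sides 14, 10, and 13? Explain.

For three segments to close into a triangle, no single side can be as long as the other two combined.
The longest side is 14, and 10 + 13 = 23 > 14.
A triangle can be formed.

Yes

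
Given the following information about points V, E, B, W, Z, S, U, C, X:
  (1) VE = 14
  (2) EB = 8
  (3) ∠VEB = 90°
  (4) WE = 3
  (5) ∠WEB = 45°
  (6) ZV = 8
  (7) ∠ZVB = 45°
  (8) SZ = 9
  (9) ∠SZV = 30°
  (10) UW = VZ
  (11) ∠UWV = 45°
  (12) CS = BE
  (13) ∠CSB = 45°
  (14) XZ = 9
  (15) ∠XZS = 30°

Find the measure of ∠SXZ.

Step 1: By the law of cosines on triangle XZS: XS² = 9² + 9² − 2·9·9·cos(30°) = 21.7, so XS ≈ 4.66.
Step 2: By the inverse law of cosines on triangle SXZ: cos(∠SXZ) = (4.66² + 9² − 9²) / (2·4.66·9) = 21.7/83.86 = 0.2588, so ∠SXZ = 75°.

Therefore, the measure of angle ∠SXZ = 75°.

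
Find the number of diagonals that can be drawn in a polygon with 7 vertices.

Each of the 7 vertices connects to 4 non-adjacent vertices via diagonals.
Total connections = 7 × 4 = 28, but each diagonal is counted twice.
Number of diagonals = 28 / 2 = 14.

14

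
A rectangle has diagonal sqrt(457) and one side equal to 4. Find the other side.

Using the Pythagorean theorem: d^2 = a^2 + b^2
b^2 = d^2 - a^2
b^2 = 457 - 16
b^2 = 441
b = sqrt(441) = 21

21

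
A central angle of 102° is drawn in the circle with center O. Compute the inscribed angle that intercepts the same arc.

By the inscribed angle theorem, the inscribed angle is half the central angle.
Inscribed angle = 102° / 2 = 51°

51°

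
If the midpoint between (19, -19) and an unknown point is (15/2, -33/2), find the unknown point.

Using the midpoint formula: M = ((x1 + x2)/2, (y1 + y2)/2)
We know M = (15/2, -33/2) and S = (19, -19)
For x: 15/2 = (19 + x2)/2, so x2 = 2*15/2 - 19 = -4
For y: -33/2 = (-19 + y2)/2, so y2 = 2*-33/2 - -19 = -14
P = (-4, -14)

(-4, -14)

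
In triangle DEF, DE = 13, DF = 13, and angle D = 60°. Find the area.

Area = (1/2)(13)(13) sin(60°) = (1/2)(13)(13)(sqrt(3)/2) = 169*sqrt(3)/4

169*sqrt(3)/4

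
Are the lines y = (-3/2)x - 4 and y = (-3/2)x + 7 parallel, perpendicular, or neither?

Slope of line 1: m1 = -3/2
Slope of line 2: m2 = -3/2
Since m1 = m2 = -3/2, the lines are parallel.

Parallel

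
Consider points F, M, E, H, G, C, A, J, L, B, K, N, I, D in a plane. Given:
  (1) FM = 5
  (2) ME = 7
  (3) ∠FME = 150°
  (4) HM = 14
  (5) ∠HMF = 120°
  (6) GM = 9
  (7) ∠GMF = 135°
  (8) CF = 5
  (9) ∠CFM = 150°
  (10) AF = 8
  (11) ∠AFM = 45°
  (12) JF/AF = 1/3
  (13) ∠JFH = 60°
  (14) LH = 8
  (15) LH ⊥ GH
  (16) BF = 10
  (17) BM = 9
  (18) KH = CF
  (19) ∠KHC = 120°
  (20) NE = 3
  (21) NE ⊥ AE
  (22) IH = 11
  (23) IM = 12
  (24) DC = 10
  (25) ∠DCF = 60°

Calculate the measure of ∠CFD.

Step 1: By the law of cosines on triangle FCD: FD² = 5² + 10² − 2·5·10·cos(60°) = 75, so FD = 5·√3.
Step 2: By the inverse law of cosines on triangle CFD: cos(∠CFD) = (5² + (5·√3)² − 10²) / (2·5·5·√3) = 0/86.6 = 0, so ∠CFD = 90°.

Therefore, the measure of angle ∠CFD = 90°.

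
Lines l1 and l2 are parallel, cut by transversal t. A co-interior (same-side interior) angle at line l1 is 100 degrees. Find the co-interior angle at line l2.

Co-interior angles sum to 180: 180 - 100 = 80 degrees.

80 degrees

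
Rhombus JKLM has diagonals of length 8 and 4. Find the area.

Area = (8 * 4) / 2 = 32 / 2 = 16

16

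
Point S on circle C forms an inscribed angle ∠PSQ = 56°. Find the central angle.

By the inscribed angle theorem, the central angle is twice the inscribed angle.
Central angle = 2 × 56° = 112°

112°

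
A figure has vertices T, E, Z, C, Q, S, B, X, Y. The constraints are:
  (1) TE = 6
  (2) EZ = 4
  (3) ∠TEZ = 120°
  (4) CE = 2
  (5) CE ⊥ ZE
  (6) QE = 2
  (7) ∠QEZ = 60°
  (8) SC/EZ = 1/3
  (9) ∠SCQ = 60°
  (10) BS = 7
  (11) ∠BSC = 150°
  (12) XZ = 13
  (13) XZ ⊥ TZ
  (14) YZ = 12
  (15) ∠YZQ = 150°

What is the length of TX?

Step 1: By the law of cosines on triangle ZET: ZT² = 4² + 6² − 2·4·6·cos(120°) = 76, so ZT = 2·√19.
Step 2: By the law of cosines on triangle TZX: TX² = (2·√19)² + 13² − 2·2·√19·13·cos(90°) = 245, so TX = 7·√5.

Therefore, the length of TX = 7·√5.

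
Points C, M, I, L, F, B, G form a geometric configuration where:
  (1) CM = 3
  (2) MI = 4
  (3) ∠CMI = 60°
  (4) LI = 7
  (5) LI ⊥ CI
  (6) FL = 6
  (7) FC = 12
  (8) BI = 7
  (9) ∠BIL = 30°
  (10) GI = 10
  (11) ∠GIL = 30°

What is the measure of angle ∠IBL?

Step 1: By the law of cosines on triangle BIL: BL² = 7² + 7² − 2·7·7·cos(30°) = 13.13, so BL ≈ 3.62.
Step 2: By the inverse law of cosines on triangle IBL: cos(∠IBL) = (7² + 3.62² − 7²) / (2·7·3.62) = 13.13/50.73 = 0.2588, so ∠IBL = 75°.

Therefore, the measure of angle ∠IBL = 75°.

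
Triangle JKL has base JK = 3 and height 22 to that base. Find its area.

Area = (1/2)(3)(22) = 33

33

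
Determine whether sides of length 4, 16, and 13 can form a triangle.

Yes.
The triangle inequality requires that the sum of any two sides exceeds the third.
Here 4 + 13 = 17 > 16, so the condition is met.

Yes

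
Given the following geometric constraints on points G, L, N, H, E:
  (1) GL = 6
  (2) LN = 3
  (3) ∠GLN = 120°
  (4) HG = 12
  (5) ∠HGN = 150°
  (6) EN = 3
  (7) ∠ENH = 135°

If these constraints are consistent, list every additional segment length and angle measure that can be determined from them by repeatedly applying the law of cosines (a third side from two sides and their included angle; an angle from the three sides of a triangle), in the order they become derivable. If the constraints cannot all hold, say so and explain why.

The constraints are consistent. Derivable facts, in order:
After 1 step:
- GN = 3·√7
After 2 steps:
- NH ≈ 19.29
- ∠GNL = 40.89°
- ∠LGN = 19.11°
After 3 steps:
- HE ≈ 21.51
- ∠GHN = 11.87°
- ∠GNH = 18.13°
After 4 steps:
- ∠EHN = 5.66°
- ∠HEN = 39.34°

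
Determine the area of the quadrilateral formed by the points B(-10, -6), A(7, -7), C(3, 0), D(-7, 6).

The Shoelace formula works by pairing each vertex with the next (cycling back to the first).
For each pair, compute x_i*y_(i+1) - x_(i+1)*y_i:
  (-10*-7 - 7*-6) = 112
  (7*0 - 3*-7) = 21
  (3*6 - -7*0) = 18
  (-7*-6 - -10*6) = 102
Taking half the absolute value of the total: Area = (1/2)(253) = 253/2.

253/2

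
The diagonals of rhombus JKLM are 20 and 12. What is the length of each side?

In a rhombus, the diagonals bisect each other perpendicularly, creating four congruent right triangles.
Each triangle has legs 10 (half of 20) and 6 (half of 12).
The hypotenuse of each right triangle is a side of the rhombus:
side = sqrt(10^2 + 6^2) = sqrt(136) = 2*sqrt(34)

2*sqrt(34)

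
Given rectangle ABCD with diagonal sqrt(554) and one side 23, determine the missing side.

Using the Pythagorean theorem: d^2 = a^2 + b^2
b^2 = d^2 - a^2
b^2 = 554 - 529
b^2 = 25
b = sqrt(25) = 5

5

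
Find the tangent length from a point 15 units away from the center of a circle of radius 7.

Let T be the point of tangency. Then OT ⊥ AT (radius ⊥ tangent).
In right triangle OTA: OA² = OT² + AT²
15² = 7² + AT²
AT² = 176, AT = 4*sqrt(11)

4*sqrt(11)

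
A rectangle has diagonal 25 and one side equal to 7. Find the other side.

The diagonal of a rectangle forms a right triangle with the two sides.
Rearranging the Pythagorean theorem: missing side = sqrt(d^2 - known^2).
= sqrt(625 - 49) = sqrt(576) = 24.

24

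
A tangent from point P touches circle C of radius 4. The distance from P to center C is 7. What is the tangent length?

tangent = √(d² - r²) = √(7² - 4²) = √(49 - 16) = √33 = sqrt(33)

sqrt(33)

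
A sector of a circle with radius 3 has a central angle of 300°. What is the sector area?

Sector area = π(3²)(5/6) = 15*pi/2

15*pi/2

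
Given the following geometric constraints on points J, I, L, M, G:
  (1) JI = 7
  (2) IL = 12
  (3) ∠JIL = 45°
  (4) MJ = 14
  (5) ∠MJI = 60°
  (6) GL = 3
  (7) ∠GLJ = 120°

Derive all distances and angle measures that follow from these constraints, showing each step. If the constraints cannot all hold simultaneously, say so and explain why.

The constraints are consistent.

Step 1: From JI = 7, IL = 12, and ∠JIL = 45°, by the law of cosines:
  JL² = JI² + IL² - 2·JI·IL·cos(45°) = 49 + 144 - 118.8 = 74.21
  JL ≈ 8.61

Step 2: From IJ = 7, JM = 14, and ∠IJM = 60°, by the law of cosines:
  IM² = IJ² + JM² - 2·IJ·JM·cos(60°) = 49 + 196 - 98 = 147
  IM = 7·√3

Step 3: From JL = 8.61, LG = 3, and ∠JLG = 120°, by the law of cosines:
  JG² = JL² + LG² - 2·JL·LG·cos(120°) = 74.21 + 9 + 25.84 = 109
  JG ≈ 10.44

Step 4: From JI = 7, JL = 8.61, IL = 12, by the inverse law of cosines:
  cos(∠IJL) = (JI² + JL² - IL²) / (2·JI·JL)
  ∠IJL = 99.93°

Step 5: From IJ = 7, IM = 7·√3, JM = 14, by the inverse law of cosines:
  cos(∠JIM) = (IJ² + IM² - JM²) / (2·IJ·IM)
  ∠JIM = 90°

Step 6: From LI = 12, LJ = 8.61, IJ = 7, by the inverse law of cosines:
  cos(∠ILJ) = (LI² + LJ² - IJ²) / (2·LI·LJ)
  ∠ILJ = 35.07°

Step 7: From MI = 7·√3, MJ = 14, IJ = 7, by the inverse law of cosines:
  cos(∠IMJ) = (MI² + MJ² - IJ²) / (2·MI·MJ)
  ∠IMJ = 30°

Step 8: From JG = 10.44, JL = 8.61, GL = 3, by the inverse law of cosines:
  cos(∠GJL) = (JG² + JL² - GL²) / (2·JG·JL)
  ∠GJL = 14.41°

Step 9: From GJ = 10.44, GL = 3, JL = 8.61, by the inverse law of cosines:
  cos(∠JGL) = (GJ² + GL² - JL²) / (2·GJ·GL)
  ∠JGL = 45.59°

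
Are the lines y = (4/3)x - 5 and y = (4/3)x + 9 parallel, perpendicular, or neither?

Slope of line 1: m1 = 4/3
Slope of line 2: m2 = 4/3
m1 = m2, so the lines are parallel.

Parallel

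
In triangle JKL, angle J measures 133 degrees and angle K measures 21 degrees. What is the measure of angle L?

By the triangle angle sum property, the three interior angles of any triangle add up to 180°.
We know angle J = 133° and angle K = 21°, so their sum is 154°.
Therefore angle L = 180° - 154° = 26°.

26 degrees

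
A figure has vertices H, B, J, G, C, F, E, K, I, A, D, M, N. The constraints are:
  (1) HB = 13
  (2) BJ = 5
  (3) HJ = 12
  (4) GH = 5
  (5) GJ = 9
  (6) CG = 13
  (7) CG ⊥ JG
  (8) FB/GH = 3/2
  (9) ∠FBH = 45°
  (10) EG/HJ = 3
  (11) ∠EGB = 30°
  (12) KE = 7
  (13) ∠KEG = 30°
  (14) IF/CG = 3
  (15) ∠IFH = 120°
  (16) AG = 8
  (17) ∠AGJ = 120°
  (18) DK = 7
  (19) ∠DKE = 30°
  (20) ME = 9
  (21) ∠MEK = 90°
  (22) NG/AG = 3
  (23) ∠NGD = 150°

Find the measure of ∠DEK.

Step 1: By the law of cosines on triangle EKD: ED² = 7² + 7² − 2·7·7·cos(30°) = 13.13, so ED ≈ 3.62.
Step 2: By the inverse law of cosines on triangle DEK: cos(∠DEK) = (3.62² + 7² − 7²) / (2·3.62·7) = 13.13/50.73 = 0.2588, so ∠DEK = 75°.

Therefore, the measure of angle ∠DEK = 75°.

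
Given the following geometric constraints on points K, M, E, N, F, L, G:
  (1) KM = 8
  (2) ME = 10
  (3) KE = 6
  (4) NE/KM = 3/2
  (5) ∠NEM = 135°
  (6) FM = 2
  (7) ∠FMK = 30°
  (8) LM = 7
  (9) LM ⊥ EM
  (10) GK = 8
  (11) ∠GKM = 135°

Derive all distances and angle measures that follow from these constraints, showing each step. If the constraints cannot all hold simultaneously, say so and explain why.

The constraints are consistent.

From the given relations:
  NE = 3/2·KM = 3/2·8 = 12

Step 1: From KM = 8, MF = 2, and ∠KMF = 30°, by the law of cosines:
  KF² = KM² + MF² - 2·KM·MF·cos(30°) = 64 + 4 - 27.71 = 40.29
  KF ≈ 6.35

Step 2: From ME = 10, EN = 12, and ∠MEN = 135°, by the law of cosines:
  MN² = ME² + EN² - 2·ME·EN·cos(135°) = 100 + 144 + 169.7 = 413.7
  MN ≈ 20.34

Step 3: From MK = 8, KG = 8, and ∠MKG = 135°, by the law of cosines:
  MG² = MK² + KG² - 2·MK·KG·cos(135°) = 64 + 64 + 90.51 = 218.5
  MG ≈ 14.78

Step 4: From EM = 10, ML = 7, and ∠EML = 90°, by the law of cosines:
  EL² = EM² + ML² - 2·EM·ML·cos(90°) = 100 + 49 - 0 = 149
  EL = √149

Step 5: From KE = 6, KM = 8, EM = 10, by the inverse law of cosines:
  cos(∠EKM) = (KE² + KM² - EM²) / (2·KE·KM)
  ∠EKM = 90°

Step 6: From ME = 10, MK = 8, EK = 6, by the inverse law of cosines:
  cos(∠EMK) = (ME² + MK² - EK²) / (2·ME·MK)
  ∠EMK = 36.87°

Step 7: From EK = 6, EM = 10, KM = 8, by the inverse law of cosines:
  cos(∠KEM) = (EK² + EM² - KM²) / (2·EK·EM)
  ∠KEM = 53.13°

Step 8: From KF = 6.35, KM = 8, FM = 2, by the inverse law of cosines:
  cos(∠FKM) = (KF² + KM² - FM²) / (2·KF·KM)
  ∠FKM = 9.06°

Step 9: From ME = 10, MN = 20.34, EN = 12, by the inverse law of cosines:
  cos(∠EMN) = (ME² + MN² - EN²) / (2·ME·MN)
  ∠EMN = 24.66°

Step 10: From MG = 14.78, MK = 8, GK = 8, by the inverse law of cosines:
  cos(∠GMK) = (MG² + MK² - GK²) / (2·MG·MK)
  ∠GMK = 22.5°

Step 11: From EL = √149, EM = 10, LM = 7, by the inverse law of cosines:
  cos(∠LEM) = (EL² + EM² - LM²) / (2·EL·EM)
  ∠LEM = 34.99°

Step 12: From NE = 12, NM = 20.34, EM = 10, by the inverse law of cosines:
  cos(∠ENM) = (NE² + NM² - EM²) / (2·NE·NM)
  ∠ENM = 20.34°

Step 13: From FK = 6.35, FM = 2, KM = 8, by the inverse law of cosines:
  cos(∠KFM) = (FK² + FM² - KM²) / (2·FK·FM)
  ∠KFM = 140.94°

Step 14: From LE = √149, LM = 7, EM = 10, by the inverse law of cosines:
  cos(∠ELM) = (LE² + LM² - EM²) / (2·LE·LM)
  ∠ELM = 55.01°

Step 15: From GK = 8, GM = 14.78, KM = 8, by the inverse law of cosines:
  cos(∠KGM) = (GK² + GM² - KM²) / (2·GK·GM)
  ∠KGM = 22.5°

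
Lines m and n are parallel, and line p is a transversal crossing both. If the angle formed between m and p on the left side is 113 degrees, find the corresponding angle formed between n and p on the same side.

Corresponding angles formed by parallel lines and a transversal are equal.
The given angle is 113 degrees.
The corresponding angle = 113 degrees.

113 degrees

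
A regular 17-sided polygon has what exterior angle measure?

Each exterior angle of a regular n-gon is 360 / n.
For n = 17: 360 / 17 = 360/17 degrees.

360/17 degrees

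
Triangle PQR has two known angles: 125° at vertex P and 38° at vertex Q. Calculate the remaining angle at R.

By the triangle angle sum property, the three interior angles of any triangle add up to 180°.
We know angle P = 125° and angle Q = 38°, so their sum is 163°.
Therefore angle R = 180° - 163° = 17°.

17 degrees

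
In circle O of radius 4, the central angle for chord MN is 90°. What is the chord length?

Chord length = 2r sin(θ/2)
= 2 × 4 × sin(90°/2)
= 2 × 4 × sin(45°)
= 4*sqrt(2)

4*sqrt(2)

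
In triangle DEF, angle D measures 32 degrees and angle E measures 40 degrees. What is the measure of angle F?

The interior angles sum to 180°: angle F = 180 - 32 - 40 = 108°.
The triangle is obtuse (angles 32°, 40°, 108°).

108 degrees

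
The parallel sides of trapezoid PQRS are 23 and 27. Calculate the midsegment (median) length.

The midsegment of a trapezoid = (base1 + base2) / 2
midsegment = (23 + 27) / 2
midsegment = 50 / 2
midsegment = 25

25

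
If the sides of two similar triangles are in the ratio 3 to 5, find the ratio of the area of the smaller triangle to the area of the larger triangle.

The ratio of areas of similar triangles equals the square of the side ratio.
Side ratio = 3:5
Area ratio = (3/5)^2 = 9/25 = 9:25

9:25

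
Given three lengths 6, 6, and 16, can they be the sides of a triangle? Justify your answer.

Check the triangle inequality: 6 + 6 = 12 ≤ 16.
Since the sum of two sides does not exceed the third, no triangle can be formed.

No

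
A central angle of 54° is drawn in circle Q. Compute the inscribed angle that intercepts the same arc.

By the inscribed angle theorem, the inscribed angle is half the central angle.
Inscribed angle = 54° / 2 = 27°

27°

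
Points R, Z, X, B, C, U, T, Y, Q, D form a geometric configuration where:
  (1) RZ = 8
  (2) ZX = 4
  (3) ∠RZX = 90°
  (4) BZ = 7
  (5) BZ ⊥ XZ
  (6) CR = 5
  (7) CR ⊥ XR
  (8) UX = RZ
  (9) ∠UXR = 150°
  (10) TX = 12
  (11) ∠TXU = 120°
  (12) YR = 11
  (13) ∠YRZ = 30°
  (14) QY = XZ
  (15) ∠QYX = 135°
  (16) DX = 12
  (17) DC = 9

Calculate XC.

Step 1: By the law of cosines on triangle XZR: XR² = 4² + 8² − 2·4·8·cos(90°) = 80, so XR = 4·√5.
Step 2: By the law of cosines on triangle XRC: XC² = (4·√5)² + 5² − 2·4·√5·5·cos(90°) = 105, so XC = √105.

Therefore, the length of XC = √105.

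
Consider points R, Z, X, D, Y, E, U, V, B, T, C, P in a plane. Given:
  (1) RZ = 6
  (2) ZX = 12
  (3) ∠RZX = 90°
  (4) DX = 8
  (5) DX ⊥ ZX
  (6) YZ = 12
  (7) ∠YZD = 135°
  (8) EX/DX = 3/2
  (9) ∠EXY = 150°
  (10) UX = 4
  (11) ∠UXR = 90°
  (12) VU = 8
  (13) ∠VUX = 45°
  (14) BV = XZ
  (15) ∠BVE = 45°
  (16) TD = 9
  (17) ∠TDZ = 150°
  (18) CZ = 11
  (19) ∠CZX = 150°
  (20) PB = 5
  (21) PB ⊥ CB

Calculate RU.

Step 1: By the law of cosines on triangle XZR: XR² = 12² + 6² − 2·12·6·cos(90°) = 180, so XR = 6·√5.
Step 2: By the law of cosines on triangle RXU: RU² = (6·√5)² + 4² − 2·6·√5·4·cos(90°) = 196, so RU = 14.

Therefore, the length of RU = 14.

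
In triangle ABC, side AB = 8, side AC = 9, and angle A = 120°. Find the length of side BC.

Law of cosines: BC^2 = 8^2 + 9^2 - 2(8)(9)cos(120°) = 217, so BC = sqrt(217).

sqrt(217)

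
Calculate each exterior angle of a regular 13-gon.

Each exterior angle of a regular n-gon is 360 / n.
For n = 13: 360 / 13 = 360/13 degrees.

360/13 degrees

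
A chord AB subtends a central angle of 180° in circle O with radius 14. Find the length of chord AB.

Drop a perpendicular from the center to the chord, bisecting both the chord and the central angle.
Each half-chord = r sin(θ/2) = 14 sin(90°).
The full chord = 2 × 14 × sin(90°) = 28.

28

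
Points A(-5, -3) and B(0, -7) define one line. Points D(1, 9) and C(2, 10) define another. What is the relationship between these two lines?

Slope of line 1: m1 = (-7 - -3)/(0 - -5) = -4/5 = -4/5
Slope of line 2: m2 = (10 - 9)/(2 - 1) = 1/1 = 1
m1 != m2 (-4/5 != 1), so not parallel.
m1 * m2 = (-4/5) * (1) = -4/5 != -1, so not perpendicular.
The lines are neither parallel nor perpendicular.

Neither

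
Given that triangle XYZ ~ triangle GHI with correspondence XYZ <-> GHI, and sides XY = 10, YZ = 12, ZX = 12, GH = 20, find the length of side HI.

k = 20/10 = 2. HI = 2 * 12 = 24.

24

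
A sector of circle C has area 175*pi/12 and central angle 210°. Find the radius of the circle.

Sector area A = πr² × θ/360, so r² = 360A / (πθ).
r² = 360 × 175*pi/12 / (π × 210)
r² = 25
r = 5

5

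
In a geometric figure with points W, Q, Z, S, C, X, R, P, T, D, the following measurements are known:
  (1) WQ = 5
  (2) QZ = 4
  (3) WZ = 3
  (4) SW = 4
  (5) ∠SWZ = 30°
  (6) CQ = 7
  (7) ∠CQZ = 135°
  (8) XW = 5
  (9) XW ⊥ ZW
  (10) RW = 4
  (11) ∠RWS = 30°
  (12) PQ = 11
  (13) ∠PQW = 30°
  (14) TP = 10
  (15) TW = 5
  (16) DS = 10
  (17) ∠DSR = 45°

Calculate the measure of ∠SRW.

Step 1: By the law of cosines on triangle RWS: RS² = 4² + 4² − 2·4·4·cos(30°) = 4.29, so RS ≈ 2.07.
Step 2: By the inverse law of cosines on triangle SRW: cos(∠SRW) = (2.07² + 4² − 4²) / (2·2.07·4) = 4.29/16.56 = 0.2588, so ∠SRW = 75°.

Therefore, the measure of angle ∠SRW = 75°.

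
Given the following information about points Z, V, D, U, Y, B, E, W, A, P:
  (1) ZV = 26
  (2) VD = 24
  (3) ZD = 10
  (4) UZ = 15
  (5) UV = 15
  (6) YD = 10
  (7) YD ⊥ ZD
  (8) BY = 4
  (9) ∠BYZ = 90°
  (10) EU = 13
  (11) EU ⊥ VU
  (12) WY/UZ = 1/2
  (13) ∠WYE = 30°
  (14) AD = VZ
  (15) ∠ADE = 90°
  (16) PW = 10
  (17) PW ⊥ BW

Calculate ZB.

Step 1: By the law of cosines on triangle ZDY: ZY² = 10² + 10² − 2·10·10·cos(90°) = 200, so ZY = 10·√2.
Step 2: By the law of cosines on triangle ZYB: ZB² = (10·√2)² + 4² − 2·10·√2·4·cos(90°) = 216, so ZB = 6·√6.

Therefore, the length of ZB = 6·√6.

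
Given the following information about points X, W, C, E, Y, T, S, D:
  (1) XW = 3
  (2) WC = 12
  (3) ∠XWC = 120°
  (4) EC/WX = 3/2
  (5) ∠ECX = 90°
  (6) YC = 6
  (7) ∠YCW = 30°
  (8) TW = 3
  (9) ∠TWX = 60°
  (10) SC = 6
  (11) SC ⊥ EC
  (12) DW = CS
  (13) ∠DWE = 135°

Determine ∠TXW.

Step 1: By the law of cosines on triangle XWT: XT² = 3² + 3² − 2·3·3·cos(60°) = 9, so XT = 3.
Step 2: By the inverse law of cosines on triangle TXW: cos(∠TXW) = (3² + 3² − 3²) / (2·3·3) = 9/18 = 0.5, so ∠TXW = 60°.

Therefore, the measure of angle ∠TXW = 60°.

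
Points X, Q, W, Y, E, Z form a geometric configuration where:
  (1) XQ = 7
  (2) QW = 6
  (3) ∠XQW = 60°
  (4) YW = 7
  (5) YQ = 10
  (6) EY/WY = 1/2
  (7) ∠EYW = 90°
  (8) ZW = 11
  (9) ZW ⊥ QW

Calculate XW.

Step 1: By the law of cosines on triangle XQW: XW² = 7² + 6² − 2·7·6·cos(60°) = 43, so XW = √43.

Therefore, the length of XW = √43.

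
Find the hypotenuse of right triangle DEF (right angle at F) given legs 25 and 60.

DE = sqrt(25^2 + 60^2) = sqrt(4225) = 65

65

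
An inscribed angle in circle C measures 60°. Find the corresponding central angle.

The inscribed angle theorem states that a central angle is always twice any inscribed angle that subtends the same arc.
Since the inscribed angle is 60°, the central angle = 2 × 60° = 120°.

120°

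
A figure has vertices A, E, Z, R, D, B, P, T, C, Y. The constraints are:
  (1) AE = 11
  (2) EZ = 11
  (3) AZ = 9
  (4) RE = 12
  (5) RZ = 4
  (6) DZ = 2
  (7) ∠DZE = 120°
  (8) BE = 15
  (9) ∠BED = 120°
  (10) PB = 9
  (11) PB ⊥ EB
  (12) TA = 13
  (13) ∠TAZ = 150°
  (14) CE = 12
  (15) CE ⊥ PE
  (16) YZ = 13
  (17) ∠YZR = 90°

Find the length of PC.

Step 1: By the law of cosines on triangle EBP: EP² = 15² + 9² − 2·15·9·cos(90°) = 306, so EP = 3·√34.
Step 2: By the law of cosines on triangle PEC: PC² = (3·√34)² + 12² − 2·3·√34·12·cos(90°) = 450, so PC = 15·√2.

Therefore, the length of PC = 15·√2.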